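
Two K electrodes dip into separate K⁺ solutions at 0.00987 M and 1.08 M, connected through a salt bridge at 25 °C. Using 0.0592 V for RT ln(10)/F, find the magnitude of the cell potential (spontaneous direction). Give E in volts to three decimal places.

For a concentration cell E°cell = 0. The 1.08 M side is the cathode (reduction is favoured where [K⁺] is higher).
With n = 1, E = −(0.0592/1) log([K⁺]ₐₙ/[K⁺]꜀ₐₜ) = −(0.0592/1) log(0.00987/1.08) = −(0.0592/1)(-2.039) = +0.121 V.

+0.121 V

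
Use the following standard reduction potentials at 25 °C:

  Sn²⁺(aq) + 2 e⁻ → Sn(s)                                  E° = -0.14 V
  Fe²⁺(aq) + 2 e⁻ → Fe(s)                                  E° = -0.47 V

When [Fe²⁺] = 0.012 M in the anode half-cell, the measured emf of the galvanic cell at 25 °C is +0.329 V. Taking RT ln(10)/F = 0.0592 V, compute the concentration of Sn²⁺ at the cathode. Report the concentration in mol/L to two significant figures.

Sn²⁺/Sn is the cathode, Fe²⁺/Fe the anode: E°cell = +0.33 V, n = 2.
Overall reaction: Sn²⁺(aq) + Fe(s) → Sn(s) + Fe²⁺(aq); Q = [Fe²⁺]^1/[Sn²⁺]^1.
From E = E° − (0.0592/n) log Q: log Q = (E° − E)·n/0.0592 = (+0.33 − (+0.329))·2/0.0592 = 0.0338.
So 1·log[Sn²⁺] = 1·log(0.012) − log Q = -1.9208 − (0.0338) = -1.9546; [Sn²⁺] = 10^(-1.9546) ≈ 0.011 M.

0.011 M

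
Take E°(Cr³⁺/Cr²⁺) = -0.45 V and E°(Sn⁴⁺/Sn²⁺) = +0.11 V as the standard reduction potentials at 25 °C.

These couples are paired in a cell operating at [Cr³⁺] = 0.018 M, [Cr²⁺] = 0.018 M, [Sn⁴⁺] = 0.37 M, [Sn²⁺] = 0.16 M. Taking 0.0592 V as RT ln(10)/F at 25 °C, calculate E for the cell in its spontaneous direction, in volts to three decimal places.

+0.571 V

Sn⁴⁺/Sn²⁺ is the cathode (higher E°), Cr³⁺/Cr²⁺ the anode: E°cell = +0.11 − (-0.45) = +0.56 V, n = 2.
Overall: Sn⁴⁺(aq) + 2 Cr²⁺(aq) → Sn²⁺(aq) + 2 Cr³⁺(aq)
Q = [Sn²⁺]·[Cr³⁺]^2 / ([Sn⁴⁺]·[Cr²⁺]^2); log Q = -0.364.
E = E° − (0.0592/n) log Q = +0.56 − (0.0592/2)(-0.364) = +0.571 V.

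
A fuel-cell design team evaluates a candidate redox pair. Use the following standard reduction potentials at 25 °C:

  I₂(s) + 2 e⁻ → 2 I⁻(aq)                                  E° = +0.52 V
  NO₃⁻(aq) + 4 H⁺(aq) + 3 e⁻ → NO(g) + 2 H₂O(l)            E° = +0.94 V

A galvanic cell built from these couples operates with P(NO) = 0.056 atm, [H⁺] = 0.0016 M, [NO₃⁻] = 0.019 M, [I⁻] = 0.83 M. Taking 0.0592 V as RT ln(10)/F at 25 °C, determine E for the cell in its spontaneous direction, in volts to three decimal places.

+0.185 V

NO₃⁻/NO is the cathode (higher E°), I₂/I⁻ the anode: E°cell = +0.94 − (+0.52) = +0.42 V, n = 6.
Overall: 2 NO₃⁻(aq) + 8 H⁺(aq) + 6 I⁻(aq) → 2 NO(g) + 4 H₂O(l) + 3 I₂(s)
Q = P(NO)^2 / ([NO₃⁻]^2·[H⁺]^8·[I⁻]^6); log Q = 23.791.
E = E° − (0.0592/n) log Q = +0.42 − (0.0592/6)(23.791) = +0.185 V.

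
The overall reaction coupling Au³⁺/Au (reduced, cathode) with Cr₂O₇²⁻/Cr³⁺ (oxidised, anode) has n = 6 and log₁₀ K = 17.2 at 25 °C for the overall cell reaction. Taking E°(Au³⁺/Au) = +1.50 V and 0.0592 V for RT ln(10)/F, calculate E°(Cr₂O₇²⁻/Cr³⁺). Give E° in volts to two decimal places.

E°cell = (0.0592/n)·log K = (0.0592/6)(17.2) = +0.170 V.
Since Au³⁺/Au is the cathode and Cr₂O₇²⁻/Cr³⁺ the anode, E°cell = E°(Au³⁺/Au) − E°(Cr₂O₇²⁻/Cr³⁺).
So E°(Cr₂O₇²⁻/Cr³⁺) = E°(Au³⁺/Au) − E°cell = (+1.50) − (+0.170) = +1.33 V.

+1.33 V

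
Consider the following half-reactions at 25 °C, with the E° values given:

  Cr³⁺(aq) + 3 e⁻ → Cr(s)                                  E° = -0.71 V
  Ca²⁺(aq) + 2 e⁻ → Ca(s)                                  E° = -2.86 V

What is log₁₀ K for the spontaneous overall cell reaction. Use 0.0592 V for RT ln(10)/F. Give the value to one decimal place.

217.9

Cathode: Cr³⁺/Cr; anode: Ca²⁺/Ca. E°cell = +2.15 V, n = 6.
log K = nE°cell / 0.0592 = (6)(+2.15) / 0.0592 = 217.9.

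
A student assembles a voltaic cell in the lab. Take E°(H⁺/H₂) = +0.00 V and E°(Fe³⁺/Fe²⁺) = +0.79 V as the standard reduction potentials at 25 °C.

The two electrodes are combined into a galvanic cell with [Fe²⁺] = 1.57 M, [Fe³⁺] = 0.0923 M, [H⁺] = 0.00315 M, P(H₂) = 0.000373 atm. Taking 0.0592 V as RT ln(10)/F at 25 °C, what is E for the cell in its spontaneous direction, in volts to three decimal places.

Fe³⁺/Fe²⁺ is the cathode (higher E°), H⁺/H₂ the anode: E°cell = +0.79 − (+0.00) = +0.79 V, n = 2.
Overall: 2 Fe³⁺(aq) + H₂(g) → 2 Fe²⁺(aq) + 2 H⁺(aq)
Q = [Fe²⁺]^2·[H⁺]^2 / ([Fe³⁺]^2·P(H₂)); log Q = 0.886.
E = E° − (0.0592/n) log Q = +0.79 − (0.0592/2)(0.886) = +0.764 V.

+0.764 V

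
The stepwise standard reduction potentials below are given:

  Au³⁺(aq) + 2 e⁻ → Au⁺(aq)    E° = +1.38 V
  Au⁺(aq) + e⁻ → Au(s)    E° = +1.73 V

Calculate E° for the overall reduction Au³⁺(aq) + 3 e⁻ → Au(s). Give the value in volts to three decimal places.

Since ΔG° = −nFE° is additive over sequential reductions, n₃E°₃ = n₁E°₁ + n₂E°₂.
E°₃ = (2×+1.38 + 1×+1.73) / 3 = (+4.490) / 3 = +1.497 V.
E° values themselves are not directly additive — weighting by electron count is essential.

+1.497 V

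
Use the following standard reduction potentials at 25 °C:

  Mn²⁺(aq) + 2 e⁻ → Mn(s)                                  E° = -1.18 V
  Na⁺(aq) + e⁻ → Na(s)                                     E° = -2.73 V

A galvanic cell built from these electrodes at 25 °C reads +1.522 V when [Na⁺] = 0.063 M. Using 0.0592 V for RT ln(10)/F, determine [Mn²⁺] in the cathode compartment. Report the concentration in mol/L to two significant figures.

0.00045 M

Mn²⁺/Mn is the cathode, Na⁺/Na the anode: E°cell = +1.55 V, n = 2.
Overall reaction: Mn²⁺(aq) + 2 Na(s) → Mn(s) + 2 Na⁺(aq); Q = [Na⁺]^2/[Mn²⁺]^1.
From E = E° − (0.0592/n) log Q: log Q = (E° − E)·n/0.0592 = (+1.55 − (+1.522))·2/0.0592 = 0.9459.
So 1·log[Mn²⁺] = 2·log(0.063) − log Q = -2.4013 − (0.9459) = -3.3472; [Mn²⁺] = 10^(-3.3472) ≈ 0.00045 M.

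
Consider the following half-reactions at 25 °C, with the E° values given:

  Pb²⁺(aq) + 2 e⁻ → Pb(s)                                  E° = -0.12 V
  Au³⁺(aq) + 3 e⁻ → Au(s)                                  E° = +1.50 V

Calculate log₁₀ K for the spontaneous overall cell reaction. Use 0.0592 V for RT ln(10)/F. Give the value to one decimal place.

164.2

Cathode: Au³⁺/Au; anode: Pb²⁺/Pb. E°cell = +1.62 V, n = 6.
log K = nE°cell / 0.0592 = (6)(+1.62) / 0.0592 = 164.2.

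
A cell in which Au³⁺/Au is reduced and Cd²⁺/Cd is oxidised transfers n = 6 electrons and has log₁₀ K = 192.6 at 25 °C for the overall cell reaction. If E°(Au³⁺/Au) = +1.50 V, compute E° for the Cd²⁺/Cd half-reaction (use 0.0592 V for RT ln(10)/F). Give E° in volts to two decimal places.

-0.40 V

E°cell = (0.0592/n)·log K = (0.0592/6)(192.6) = +1.900 V.
Since Au³⁺/Au is the cathode and Cd²⁺/Cd the anode, E°cell = E°(Au³⁺/Au) − E°(Cd²⁺/Cd).
So E°(Cd²⁺/Cd) = E°(Au³⁺/Au) − E°cell = (+1.50) − (+1.900) = -0.40 V.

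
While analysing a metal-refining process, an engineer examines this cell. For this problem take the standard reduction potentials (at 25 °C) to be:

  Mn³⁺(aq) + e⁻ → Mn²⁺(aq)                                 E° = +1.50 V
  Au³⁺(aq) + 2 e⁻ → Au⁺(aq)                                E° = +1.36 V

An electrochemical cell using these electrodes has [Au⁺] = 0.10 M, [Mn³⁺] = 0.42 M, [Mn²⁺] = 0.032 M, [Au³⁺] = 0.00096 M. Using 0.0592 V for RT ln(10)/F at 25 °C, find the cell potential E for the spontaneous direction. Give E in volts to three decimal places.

Mn³⁺/Mn²⁺ is the cathode (higher E°), Au³⁺/Au⁺ the anode: E°cell = +1.50 − (+1.36) = +0.14 V, n = 2.
Overall: 2 Mn³⁺(aq) + Au⁺(aq) → 2 Mn²⁺(aq) + Au³⁺(aq)
Q = [Mn²⁺]^2·[Au³⁺] / ([Mn³⁺]^2·[Au⁺]); log Q = -4.254.
E = E° − (0.0592/n) log Q = +0.14 − (0.0592/2)(-4.254) = +0.266 V.

+0.266 V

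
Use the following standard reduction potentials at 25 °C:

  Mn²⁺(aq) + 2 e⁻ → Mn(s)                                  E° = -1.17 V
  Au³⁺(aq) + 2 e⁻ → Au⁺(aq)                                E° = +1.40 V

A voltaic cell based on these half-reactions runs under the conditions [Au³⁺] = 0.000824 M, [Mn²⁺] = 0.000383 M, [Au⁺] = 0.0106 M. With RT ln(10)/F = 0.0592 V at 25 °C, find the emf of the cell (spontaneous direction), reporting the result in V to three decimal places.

+2.638 V

Au³⁺/Au⁺ is the cathode (higher E°), Mn²⁺/Mn the anode: E°cell = +1.40 − (-1.17) = +2.57 V, n = 2.
Overall: Au³⁺(aq) + Mn(s) → Au⁺(aq) + Mn²⁺(aq)
Q = [Au⁺]·[Mn²⁺] / ([Au³⁺]); log Q = -2.307.
E = E° − (0.0592/n) log Q = +2.57 − (0.0592/2)(-2.307) = +2.638 V.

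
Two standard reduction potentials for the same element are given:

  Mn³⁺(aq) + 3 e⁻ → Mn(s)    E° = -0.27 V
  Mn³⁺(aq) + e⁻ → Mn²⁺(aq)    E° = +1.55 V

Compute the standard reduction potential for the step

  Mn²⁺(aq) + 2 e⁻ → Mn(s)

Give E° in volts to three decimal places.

Sequential free energies add, so n₃E°₃ = n₁E°₁ + n₂E°₂.
With n₃ = 3, and the known step contributing 1×(+1.55) V, the unknown satisfies 2·E° = 3×(-0.27) − 1×(+1.55) = -2.360.
E° = -2.360 / 2 = -1.180 V.

-1.180 V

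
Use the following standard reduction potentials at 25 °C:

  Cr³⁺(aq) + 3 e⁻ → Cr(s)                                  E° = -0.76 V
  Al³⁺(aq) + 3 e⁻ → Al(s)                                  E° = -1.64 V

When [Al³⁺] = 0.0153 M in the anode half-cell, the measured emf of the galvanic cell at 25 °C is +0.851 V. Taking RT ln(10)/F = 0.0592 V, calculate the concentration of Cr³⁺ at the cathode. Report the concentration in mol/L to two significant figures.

Cr³⁺/Cr is the cathode, Al³⁺/Al the anode: E°cell = +0.88 V, n = 3.
Overall reaction: Cr³⁺(aq) + Al(s) → Cr(s) + Al³⁺(aq); Q = [Al³⁺]^1/[Cr³⁺]^1.
From E = E° − (0.0592/n) log Q: log Q = (E° − E)·n/0.0592 = (+0.88 − (+0.851))·3/0.0592 = 1.4696.
So 1·log[Cr³⁺] = 1·log(0.0153) − log Q = -1.8153 − (1.4696) = -3.2849; [Cr³⁺] = 10^(-3.2849) ≈ 0.00052 M.

0.00052 M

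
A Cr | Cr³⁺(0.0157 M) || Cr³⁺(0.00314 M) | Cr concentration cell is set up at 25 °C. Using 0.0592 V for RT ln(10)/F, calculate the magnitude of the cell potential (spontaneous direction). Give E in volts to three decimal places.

For a concentration cell E°cell = 0. The 0.0157 M side is the cathode (reduction is favoured where [Cr³⁺] is higher).
With n = 3, E = −(0.0592/3) log([Cr³⁺]ₐₙ/[Cr³⁺]꜀ₐₜ) = −(0.0592/3) log(0.00314/0.0157) = −(0.0592/3)(-0.699) = +0.014 V.

+0.014 V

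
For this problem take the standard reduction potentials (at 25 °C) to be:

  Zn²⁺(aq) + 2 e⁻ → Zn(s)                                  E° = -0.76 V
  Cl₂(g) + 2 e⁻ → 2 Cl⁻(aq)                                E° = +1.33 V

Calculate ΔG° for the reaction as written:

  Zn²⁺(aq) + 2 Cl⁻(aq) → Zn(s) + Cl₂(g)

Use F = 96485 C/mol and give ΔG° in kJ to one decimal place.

As written, Zn²⁺/Zn is reduced (cathode) and Cl₂/Cl⁻ is oxidised (anode), so E°cell = (-0.76) − (+1.33) = -2.09 V.
Balancing electrons gives n = 2.
ΔG° = −nFE° = −(2)(96485)(-2.09) = 403,307 J = +403.3 kJ.

+403.3 kJ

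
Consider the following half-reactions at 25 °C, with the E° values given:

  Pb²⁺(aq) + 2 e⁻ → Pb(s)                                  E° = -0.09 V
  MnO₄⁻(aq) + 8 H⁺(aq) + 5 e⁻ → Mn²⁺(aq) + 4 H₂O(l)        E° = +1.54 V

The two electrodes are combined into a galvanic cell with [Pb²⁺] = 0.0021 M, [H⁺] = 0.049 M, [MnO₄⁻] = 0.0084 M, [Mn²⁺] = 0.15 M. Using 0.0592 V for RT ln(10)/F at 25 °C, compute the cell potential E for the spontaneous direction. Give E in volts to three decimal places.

+1.570 V

MnO₄⁻/Mn²⁺ is the cathode (higher E°), Pb²⁺/Pb the anode: E°cell = +1.54 − (-0.09) = +1.63 V, n = 10.
Overall: 2 MnO₄⁻(aq) + 16 H⁺(aq) + 5 Pb(s) → 2 Mn²⁺(aq) + 8 H₂O(l) + 5 Pb²⁺(aq)
Q = [Mn²⁺]^2·[Pb²⁺]^5 / ([MnO₄⁻]^2·[H⁺]^16); log Q = 10.072.
E = E° − (0.0592/n) log Q = +1.63 − (0.0592/10)(10.072) = +1.570 V.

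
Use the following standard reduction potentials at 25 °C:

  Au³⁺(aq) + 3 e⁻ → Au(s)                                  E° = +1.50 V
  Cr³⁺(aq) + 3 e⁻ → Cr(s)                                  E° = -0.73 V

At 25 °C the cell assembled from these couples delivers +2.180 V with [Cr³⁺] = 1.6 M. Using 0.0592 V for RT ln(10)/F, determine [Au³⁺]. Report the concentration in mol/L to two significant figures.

Au³⁺/Au is the cathode, Cr³⁺/Cr the anode: E°cell = +2.23 V, n = 3.
Overall reaction: Au³⁺(aq) + Cr(s) → Au(s) + Cr³⁺(aq); Q = [Cr³⁺]^1/[Au³⁺]^1.
From E = E° − (0.0592/n) log Q: log Q = (E° − E)·n/0.0592 = (+2.23 − (+2.180))·3/0.0592 = 2.5338.
So 1·log[Au³⁺] = 1·log(1.6) − log Q = 0.2041 − (2.5338) = -2.3297; [Au³⁺] = 10^(-2.3297) ≈ 0.0047 M.

0.0047 M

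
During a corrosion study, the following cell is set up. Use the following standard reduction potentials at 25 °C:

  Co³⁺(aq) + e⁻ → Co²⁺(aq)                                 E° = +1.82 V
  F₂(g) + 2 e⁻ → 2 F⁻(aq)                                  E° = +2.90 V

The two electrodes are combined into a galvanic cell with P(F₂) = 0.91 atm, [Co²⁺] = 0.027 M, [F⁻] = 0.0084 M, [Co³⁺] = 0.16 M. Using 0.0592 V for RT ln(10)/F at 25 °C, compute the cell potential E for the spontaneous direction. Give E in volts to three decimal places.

F₂/F⁻ is the cathode (higher E°), Co³⁺/Co²⁺ the anode: E°cell = +2.90 − (+1.82) = +1.08 V, n = 2.
Overall: F₂(g) + 2 Co²⁺(aq) → 2 F⁻(aq) + 2 Co³⁺(aq)
Q = [F⁻]^2·[Co³⁺]^2 / (P(F₂)·[Co²⁺]^2); log Q = -2.565.
E = E° − (0.0592/n) log Q = +1.08 − (0.0592/2)(-2.565) = +1.156 V.

+1.156 V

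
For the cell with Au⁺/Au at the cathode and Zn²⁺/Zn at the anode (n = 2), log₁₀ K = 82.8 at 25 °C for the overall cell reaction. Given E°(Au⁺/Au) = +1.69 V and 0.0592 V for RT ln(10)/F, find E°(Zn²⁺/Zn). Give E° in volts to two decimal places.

E°cell = (0.0592/n)·log K = (0.0592/2)(82.8) = +2.451 V.
Since Au⁺/Au is the cathode and Zn²⁺/Zn the anode, E°cell = E°(Au⁺/Au) − E°(Zn²⁺/Zn).
So E°(Zn²⁺/Zn) = E°(Au⁺/Au) − E°cell = (+1.69) − (+2.451) = -0.76 V.

-0.76 V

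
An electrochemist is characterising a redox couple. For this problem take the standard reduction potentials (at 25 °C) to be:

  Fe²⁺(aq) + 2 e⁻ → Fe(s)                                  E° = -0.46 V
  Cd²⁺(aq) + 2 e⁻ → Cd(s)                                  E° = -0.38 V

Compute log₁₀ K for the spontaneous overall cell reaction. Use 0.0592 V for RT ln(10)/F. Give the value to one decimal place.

Cathode: Cd²⁺/Cd; anode: Fe²⁺/Fe. E°cell = +0.08 V, n = 2.
log K = nE°cell / 0.0592 = (2)(+0.08) / 0.0592 = 2.7.

2.7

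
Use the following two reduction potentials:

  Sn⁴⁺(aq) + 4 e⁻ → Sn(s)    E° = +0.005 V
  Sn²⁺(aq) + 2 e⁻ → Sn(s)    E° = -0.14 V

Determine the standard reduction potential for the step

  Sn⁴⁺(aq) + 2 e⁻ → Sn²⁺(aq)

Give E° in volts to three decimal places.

+0.150 V

Sequential free energies add, so n₃E°₃ = n₁E°₁ + n₂E°₂.
With n₃ = 4, and the known step contributing 2×(-0.14) V, the unknown satisfies 2·E° = 4×(+0.005) − 2×(-0.14) = +0.300.
E° = +0.300 / 2 = +0.150 V.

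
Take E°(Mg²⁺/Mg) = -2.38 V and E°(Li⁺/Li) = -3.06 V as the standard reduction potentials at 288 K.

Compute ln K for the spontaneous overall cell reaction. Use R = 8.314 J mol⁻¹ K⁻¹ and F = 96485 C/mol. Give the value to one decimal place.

54.8

Cathode: Mg²⁺/Mg; anode: Li⁺/Li. E°cell = (-2.38) − (-3.06) = +0.68 V, with n = 2.
ΔG° = −nFE° = −RT ln K, so ln K = nFE°/(RT) = (2)(96485)(+0.68) / ((8.314)(288)) = 54.802.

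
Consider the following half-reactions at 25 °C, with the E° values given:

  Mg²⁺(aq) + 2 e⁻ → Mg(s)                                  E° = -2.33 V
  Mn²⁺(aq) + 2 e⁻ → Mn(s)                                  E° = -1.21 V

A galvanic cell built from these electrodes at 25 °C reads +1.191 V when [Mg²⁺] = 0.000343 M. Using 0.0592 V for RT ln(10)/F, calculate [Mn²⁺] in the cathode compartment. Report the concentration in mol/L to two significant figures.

0.086 M

Mn²⁺/Mn is the cathode, Mg²⁺/Mg the anode: E°cell = +1.12 V, n = 2.
Overall reaction: Mn²⁺(aq) + Mg(s) → Mn(s) + Mg²⁺(aq); Q = [Mg²⁺]^1/[Mn²⁺]^1.
From E = E° − (0.0592/n) log Q: log Q = (E° − E)·n/0.0592 = (+1.12 − (+1.191))·2/0.0592 = -2.3986.
So 1·log[Mn²⁺] = 1·log(0.000343) − log Q = -3.4647 − (-2.3986) = -1.0661; [Mn²⁺] = 10^(-1.0661) ≈ 0.086 M.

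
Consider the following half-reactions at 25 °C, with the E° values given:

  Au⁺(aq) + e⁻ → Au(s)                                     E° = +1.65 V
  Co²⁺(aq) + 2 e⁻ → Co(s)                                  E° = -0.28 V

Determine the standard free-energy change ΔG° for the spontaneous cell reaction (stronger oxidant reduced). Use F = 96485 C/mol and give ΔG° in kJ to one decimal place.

-372.4 kJ

Au⁺/Au (E° = +1.65 V) is the cathode; Co²⁺/Co (E° = -0.28 V) is the anode, so E°cell = +1.93 V.
Balancing electrons gives n = 2 (lcm of 1 and 2).
ΔG° = −nFE° = −(2)(96485)(+1.93) = -372,432 J = -372.4 kJ.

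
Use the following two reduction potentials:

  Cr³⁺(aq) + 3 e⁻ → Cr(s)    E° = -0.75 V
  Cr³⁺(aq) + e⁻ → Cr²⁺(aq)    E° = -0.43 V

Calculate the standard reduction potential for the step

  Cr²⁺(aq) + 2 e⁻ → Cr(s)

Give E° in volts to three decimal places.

Sequential free energies add, so n₃E°₃ = n₁E°₁ + n₂E°₂.
With n₃ = 3, and the known step contributing 1×(-0.43) V, the unknown satisfies 2·E° = 3×(-0.75) − 1×(-0.43) = -1.820.
E° = -1.820 / 2 = -0.910 V.

-0.910 V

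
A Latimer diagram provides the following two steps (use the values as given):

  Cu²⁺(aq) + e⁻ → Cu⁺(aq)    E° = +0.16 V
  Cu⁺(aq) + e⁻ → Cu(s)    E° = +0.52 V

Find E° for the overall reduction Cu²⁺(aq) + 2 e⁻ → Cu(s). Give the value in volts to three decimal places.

+0.340 V

Standard free energies of sequential steps add: ΔG°₃ = ΔG°₁ + ΔG°₂, so n₃E°₃ = n₁E°₁ + n₂E°₂.
E°₃ = (1×+0.16 + 1×+0.52) / 2 = (+0.680) / 2 = +0.340 V.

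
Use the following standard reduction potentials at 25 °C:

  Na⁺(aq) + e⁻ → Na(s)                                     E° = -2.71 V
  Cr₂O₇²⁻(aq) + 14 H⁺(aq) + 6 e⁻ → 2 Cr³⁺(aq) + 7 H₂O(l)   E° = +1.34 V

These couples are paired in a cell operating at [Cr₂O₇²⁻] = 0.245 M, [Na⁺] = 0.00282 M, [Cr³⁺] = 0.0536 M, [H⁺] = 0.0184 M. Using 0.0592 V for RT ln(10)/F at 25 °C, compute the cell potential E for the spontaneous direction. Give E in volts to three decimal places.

+3.980 V

Cr₂O₇²⁻/Cr³⁺ is the cathode (higher E°), Na⁺/Na the anode: E°cell = +1.34 − (-2.71) = +4.05 V, n = 6.
Overall: Cr₂O₇²⁻(aq) + 14 H⁺(aq) + 6 Na(s) → 2 Cr³⁺(aq) + 7 H₂O(l) + 6 Na⁺(aq)
Q = [Cr³⁺]^2·[Na⁺]^6 / ([Cr₂O₇²⁻]·[H⁺]^14); log Q = 7.063.
E = E° − (0.0592/n) log Q = +4.05 − (0.0592/6)(7.063) = +3.980 V.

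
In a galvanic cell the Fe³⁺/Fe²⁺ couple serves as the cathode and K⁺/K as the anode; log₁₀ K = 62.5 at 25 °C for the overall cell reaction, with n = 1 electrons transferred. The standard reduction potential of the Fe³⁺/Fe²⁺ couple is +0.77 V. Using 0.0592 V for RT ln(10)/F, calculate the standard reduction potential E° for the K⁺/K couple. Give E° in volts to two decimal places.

E°cell = (0.0592/n)·log K = (0.0592/1)(62.5) = +3.700 V.
Since Fe³⁺/Fe²⁺ is the cathode and K⁺/K the anode, E°cell = E°(Fe³⁺/Fe²⁺) − E°(K⁺/K).
So E°(K⁺/K) = E°(Fe³⁺/Fe²⁺) − E°cell = (+0.77) − (+3.700) = -2.93 V.

-2.93 V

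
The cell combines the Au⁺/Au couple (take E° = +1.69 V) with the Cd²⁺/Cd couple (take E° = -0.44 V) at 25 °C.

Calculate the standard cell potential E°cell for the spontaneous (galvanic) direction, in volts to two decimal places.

The Au⁺/Au couple has the higher reduction potential, so it is the cathode; Cd²⁺/Cd is oxidised at the anode.
E°cell = E°(cathode) − E°(anode) = (+1.69) − (-0.44) = +2.13 V.

+2.13 V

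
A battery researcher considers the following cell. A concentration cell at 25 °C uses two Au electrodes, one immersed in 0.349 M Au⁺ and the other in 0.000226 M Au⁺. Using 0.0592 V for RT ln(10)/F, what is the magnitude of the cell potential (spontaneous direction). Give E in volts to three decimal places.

+0.189 V

For a concentration cell E°cell = 0. The 0.349 M side is the cathode (reduction is favoured where [Au⁺] is higher).
With n = 1, E = −(0.0592/1) log([Au⁺]ₐₙ/[Au⁺]꜀ₐₜ) = −(0.0592/1) log(0.000226/0.349) = −(0.0592/1)(-3.189) = +0.189 V.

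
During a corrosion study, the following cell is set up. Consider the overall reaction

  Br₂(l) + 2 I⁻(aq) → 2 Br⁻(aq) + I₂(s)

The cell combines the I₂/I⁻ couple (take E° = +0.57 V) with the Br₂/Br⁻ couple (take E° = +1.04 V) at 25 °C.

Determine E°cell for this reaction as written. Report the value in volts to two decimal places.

+0.47 V

The Br₂/Br⁻ couple has the higher reduction potential, so it is the cathode; I₂/I⁻ is oxidised at the anode.
E°cell = E°(cathode) − E°(anode) = (+1.04) − (+0.57) = +0.47 V.
Since E°cell > 0, the reaction is spontaneous under standard conditions.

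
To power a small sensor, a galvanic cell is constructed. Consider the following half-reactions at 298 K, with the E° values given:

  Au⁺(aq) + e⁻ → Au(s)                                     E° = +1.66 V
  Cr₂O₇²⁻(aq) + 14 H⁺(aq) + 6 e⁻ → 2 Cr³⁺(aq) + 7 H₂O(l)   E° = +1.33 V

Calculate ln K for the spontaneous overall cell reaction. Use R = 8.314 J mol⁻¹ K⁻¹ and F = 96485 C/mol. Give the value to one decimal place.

77.1

Cathode: Au⁺/Au; anode: Cr₂O₇²⁻/Cr³⁺. E°cell = (+1.66) − (+1.33) = +0.33 V, with n = 6.
ΔG° = −nFE° = −RT ln K, so ln K = nFE°/(RT) = (6)(96485)(+0.33) / ((8.314)(298)) = 77.108.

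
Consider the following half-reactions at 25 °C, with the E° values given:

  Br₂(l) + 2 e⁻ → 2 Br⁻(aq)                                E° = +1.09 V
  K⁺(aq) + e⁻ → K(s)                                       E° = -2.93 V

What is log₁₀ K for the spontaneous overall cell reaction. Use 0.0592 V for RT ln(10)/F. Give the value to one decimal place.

Cathode: Br₂/Br⁻; anode: K⁺/K. E°cell = +4.02 V, n = 2.
log K = nE°cell / 0.0592 = (2)(+4.02) / 0.0592 = 135.8.

135.8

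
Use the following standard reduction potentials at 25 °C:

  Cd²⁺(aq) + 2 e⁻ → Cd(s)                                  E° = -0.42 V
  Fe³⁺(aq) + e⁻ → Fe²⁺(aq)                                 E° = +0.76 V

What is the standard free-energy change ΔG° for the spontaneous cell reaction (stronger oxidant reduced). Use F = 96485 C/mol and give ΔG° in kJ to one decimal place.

Fe³⁺/Fe²⁺ (E° = +0.76 V) is the cathode; Cd²⁺/Cd (E° = -0.42 V) is the anode, so E°cell = +1.18 V.
Balancing electrons gives n = 2 (lcm of 1 and 2).
ΔG° = −nFE° = −(2)(96485)(+1.18) = -227,705 J = -227.7 kJ.

-227.7 kJ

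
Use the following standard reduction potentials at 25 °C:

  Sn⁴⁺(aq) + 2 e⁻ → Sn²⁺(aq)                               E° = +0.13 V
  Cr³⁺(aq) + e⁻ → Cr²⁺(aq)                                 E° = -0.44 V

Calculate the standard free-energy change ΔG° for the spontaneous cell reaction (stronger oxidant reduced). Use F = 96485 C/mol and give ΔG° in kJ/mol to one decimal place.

-110.0 kJ/mol

Sn⁴⁺/Sn²⁺ (E° = +0.13 V) is the cathode; Cr³⁺/Cr²⁺ (E° = -0.44 V) is the anode, so E°cell = +0.57 V.
Balancing electrons gives n = 2 (lcm of 2 and 1).
ΔG° = −nFE° = −(2)(96485)(+0.57) = -109,993 J = -110.0 kJ/mol.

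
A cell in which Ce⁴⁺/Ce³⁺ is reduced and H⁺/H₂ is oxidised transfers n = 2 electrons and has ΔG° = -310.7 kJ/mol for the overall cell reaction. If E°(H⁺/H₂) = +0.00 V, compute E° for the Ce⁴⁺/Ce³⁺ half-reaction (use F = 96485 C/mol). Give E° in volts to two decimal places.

+1.61 V

E°cell = −ΔG°/(nF) = −(-310.7×10³)/((2)(96485)) = +1.610 V.
Since Ce⁴⁺/Ce³⁺ is the cathode and H⁺/H₂ the anode, E°cell = E°(Ce⁴⁺/Ce³⁺) − E°(H⁺/H₂).
So E°(Ce⁴⁺/Ce³⁺) = E°cell + E°(H⁺/H₂) = +1.610 + (+0.00) = +1.61 V.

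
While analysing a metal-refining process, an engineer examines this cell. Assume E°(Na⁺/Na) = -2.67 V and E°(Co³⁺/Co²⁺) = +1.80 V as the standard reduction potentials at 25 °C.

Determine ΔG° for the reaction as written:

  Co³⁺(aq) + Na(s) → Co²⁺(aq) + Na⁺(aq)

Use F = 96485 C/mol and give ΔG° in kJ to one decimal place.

-431.3 kJ

As written, Co³⁺/Co²⁺ is reduced (cathode) and Na⁺/Na is oxidised (anode), so E°cell = (+1.80) − (-2.67) = +4.47 V.
Balancing electrons gives n = 1.
ΔG° = −nFE° = −(1)(96485)(+4.47) = -431,288 J = -431.3 kJ.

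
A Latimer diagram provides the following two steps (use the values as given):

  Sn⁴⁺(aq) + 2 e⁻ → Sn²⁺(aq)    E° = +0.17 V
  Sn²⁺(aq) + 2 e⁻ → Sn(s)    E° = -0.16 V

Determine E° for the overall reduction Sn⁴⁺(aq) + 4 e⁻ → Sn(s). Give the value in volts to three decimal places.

+0.005 V

Standard free energies of sequential steps add: ΔG°₃ = ΔG°₁ + ΔG°₂, so n₃E°₃ = n₁E°₁ + n₂E°₂.
E°₃ = (2×+0.17 + 2×-0.16) / 4 = (+0.020) / 4 = +0.005 V.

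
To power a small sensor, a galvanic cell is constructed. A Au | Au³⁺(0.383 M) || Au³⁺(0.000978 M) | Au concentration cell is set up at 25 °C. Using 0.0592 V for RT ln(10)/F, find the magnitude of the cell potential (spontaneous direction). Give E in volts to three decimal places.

+0.051 V

For a concentration cell E°cell = 0. The 0.383 M side is the cathode (reduction is favoured where [Au³⁺] is higher).
With n = 3, E = −(0.0592/3) log([Au³⁺]ₐₙ/[Au³⁺]꜀ₐₜ) = −(0.0592/3) log(0.000978/0.383) = −(0.0592/3)(-2.593) = +0.051 V.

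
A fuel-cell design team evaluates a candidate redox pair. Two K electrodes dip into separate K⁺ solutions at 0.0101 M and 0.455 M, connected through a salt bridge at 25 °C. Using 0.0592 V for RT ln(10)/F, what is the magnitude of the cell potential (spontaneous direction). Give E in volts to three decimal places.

+0.098 V

For a concentration cell E°cell = 0. The 0.455 M side is the cathode (reduction is favoured where [K⁺] is higher).
With n = 1, E = −(0.0592/1) log([K⁺]ₐₙ/[K⁺]꜀ₐₜ) = −(0.0592/1) log(0.0101/0.455) = −(0.0592/1)(-1.654) = +0.098 V.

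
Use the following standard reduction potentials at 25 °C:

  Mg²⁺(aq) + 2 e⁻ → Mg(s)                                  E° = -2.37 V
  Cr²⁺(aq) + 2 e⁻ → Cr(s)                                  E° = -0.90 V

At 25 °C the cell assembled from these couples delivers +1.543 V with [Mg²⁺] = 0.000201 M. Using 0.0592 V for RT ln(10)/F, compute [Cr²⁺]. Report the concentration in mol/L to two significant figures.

0.059 M

Cr²⁺/Cr is the cathode, Mg²⁺/Mg the anode: E°cell = +1.47 V, n = 2.
Overall reaction: Cr²⁺(aq) + Mg(s) → Cr(s) + Mg²⁺(aq); Q = [Mg²⁺]^1/[Cr²⁺]^1.
From E = E° − (0.0592/n) log Q: log Q = (E° − E)·n/0.0592 = (+1.47 − (+1.543))·2/0.0592 = -2.4662.
So 1·log[Cr²⁺] = 1·log(0.000201) − log Q = -3.6968 − (-2.4662) = -1.2306; [Cr²⁺] = 10^(-1.2306) ≈ 0.059 M.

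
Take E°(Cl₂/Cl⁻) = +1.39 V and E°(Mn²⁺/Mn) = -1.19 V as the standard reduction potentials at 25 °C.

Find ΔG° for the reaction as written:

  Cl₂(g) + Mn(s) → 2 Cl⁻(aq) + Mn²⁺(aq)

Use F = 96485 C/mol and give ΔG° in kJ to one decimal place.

-497.9 kJ

As written, Cl₂/Cl⁻ is reduced (cathode) and Mn²⁺/Mn is oxidised (anode), so E°cell = (+1.39) − (-1.19) = +2.58 V.
Balancing electrons gives n = 2.
ΔG° = −nFE° = −(2)(96485)(+2.58) = -497,863 J = -497.9 kJ.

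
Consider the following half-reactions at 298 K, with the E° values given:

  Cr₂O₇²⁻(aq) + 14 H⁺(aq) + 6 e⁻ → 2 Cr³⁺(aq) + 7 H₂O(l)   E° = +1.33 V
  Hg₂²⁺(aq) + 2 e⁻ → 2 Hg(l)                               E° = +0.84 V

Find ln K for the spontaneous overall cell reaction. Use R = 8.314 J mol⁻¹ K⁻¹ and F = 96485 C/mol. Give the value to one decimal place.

Cathode: Cr₂O₇²⁻/Cr³⁺; anode: Hg₂²⁺/Hg. E°cell = (+1.33) − (+0.84) = +0.49 V, with n = 6.
ΔG° = −nFE° = −RT ln K, so ln K = nFE°/(RT) = (6)(96485)(+0.49) / ((8.314)(298)) = 114.494.

114.5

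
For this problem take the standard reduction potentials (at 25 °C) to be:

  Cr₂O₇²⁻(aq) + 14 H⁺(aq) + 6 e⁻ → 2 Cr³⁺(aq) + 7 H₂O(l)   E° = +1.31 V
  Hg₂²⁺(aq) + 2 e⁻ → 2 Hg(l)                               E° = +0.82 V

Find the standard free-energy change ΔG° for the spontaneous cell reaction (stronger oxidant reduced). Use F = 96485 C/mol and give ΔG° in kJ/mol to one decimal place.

Cr₂O₇²⁻/Cr³⁺ (E° = +1.31 V) is the cathode; Hg₂²⁺/Hg (E° = +0.82 V) is the anode, so E°cell = +0.49 V.
Balancing electrons gives n = 6 (lcm of 6 and 2).
ΔG° = −nFE° = −(6)(96485)(+0.49) = -283,666 J = -283.7 kJ/mol.

-283.7 kJ/mol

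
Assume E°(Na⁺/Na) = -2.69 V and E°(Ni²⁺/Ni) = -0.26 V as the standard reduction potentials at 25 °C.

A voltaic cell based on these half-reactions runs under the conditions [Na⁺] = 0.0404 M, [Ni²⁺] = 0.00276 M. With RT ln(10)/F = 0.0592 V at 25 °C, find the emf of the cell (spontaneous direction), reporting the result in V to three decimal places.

+2.437 V

Ni²⁺/Ni is the cathode (higher E°), Na⁺/Na the anode: E°cell = -0.26 − (-2.69) = +2.43 V, n = 2.
Overall: Ni²⁺(aq) + 2 Na(s) → Ni(s) + 2 Na⁺(aq)
Q = [Na⁺]^2 / ([Ni²⁺]); log Q = -0.228.
E = E° − (0.0592/n) log Q = +2.43 − (0.0592/2)(-0.228) = +2.437 V.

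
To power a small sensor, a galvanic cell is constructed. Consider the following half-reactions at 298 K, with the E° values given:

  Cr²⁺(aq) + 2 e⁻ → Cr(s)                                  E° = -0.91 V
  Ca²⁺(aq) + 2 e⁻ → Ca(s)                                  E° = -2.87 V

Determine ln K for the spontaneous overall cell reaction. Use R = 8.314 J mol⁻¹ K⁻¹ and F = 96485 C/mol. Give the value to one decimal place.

152.7

Cathode: Cr²⁺/Cr; anode: Ca²⁺/Ca. E°cell = (-0.91) − (-2.87) = +1.96 V, with n = 2.
ΔG° = −nFE° = −RT ln K, so ln K = nFE°/(RT) = (2)(96485)(+1.96) / ((8.314)(298)) = 152.658.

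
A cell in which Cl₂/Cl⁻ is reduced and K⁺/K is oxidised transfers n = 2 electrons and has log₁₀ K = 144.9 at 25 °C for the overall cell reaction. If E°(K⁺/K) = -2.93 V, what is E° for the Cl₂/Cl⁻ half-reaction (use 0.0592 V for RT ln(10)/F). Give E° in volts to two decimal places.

E°cell = (0.0592/n)·log K = (0.0592/2)(144.9) = +4.289 V.
Since Cl₂/Cl⁻ is the cathode and K⁺/K the anode, E°cell = E°(Cl₂/Cl⁻) − E°(K⁺/K).
So E°(Cl₂/Cl⁻) = E°cell + E°(K⁺/K) = +4.289 + (-2.93) = +1.36 V.

+1.36 V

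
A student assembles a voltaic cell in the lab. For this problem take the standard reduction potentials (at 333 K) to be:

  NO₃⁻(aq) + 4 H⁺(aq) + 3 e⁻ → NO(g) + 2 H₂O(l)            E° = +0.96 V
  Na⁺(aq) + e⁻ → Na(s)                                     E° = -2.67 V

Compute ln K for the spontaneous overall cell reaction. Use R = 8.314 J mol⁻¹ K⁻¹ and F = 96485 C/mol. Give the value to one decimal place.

379.5

Cathode: NO₃⁻/NO; anode: Na⁺/Na. E°cell = (+0.96) − (-2.67) = +3.63 V, with n = 3.
ΔG° = −nFE° = −RT ln K, so ln K = nFE°/(RT) = (3)(96485)(+3.63) / ((8.314)(333)) = 379.519.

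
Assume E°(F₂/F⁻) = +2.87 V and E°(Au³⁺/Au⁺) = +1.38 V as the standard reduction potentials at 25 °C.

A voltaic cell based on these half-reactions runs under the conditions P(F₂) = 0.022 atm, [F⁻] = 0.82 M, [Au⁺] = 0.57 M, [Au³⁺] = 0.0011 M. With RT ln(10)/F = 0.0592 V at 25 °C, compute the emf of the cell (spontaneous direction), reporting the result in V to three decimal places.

+1.526 V

F₂/F⁻ is the cathode (higher E°), Au³⁺/Au⁺ the anode: E°cell = +2.87 − (+1.38) = +1.49 V, n = 2.
Overall: F₂(g) + Au⁺(aq) → 2 F⁻(aq) + Au³⁺(aq)
Q = [F⁻]^2·[Au³⁺] / (P(F₂)·[Au⁺]); log Q = -1.229.
E = E° − (0.0592/n) log Q = +1.49 − (0.0592/2)(-1.229) = +1.526 V.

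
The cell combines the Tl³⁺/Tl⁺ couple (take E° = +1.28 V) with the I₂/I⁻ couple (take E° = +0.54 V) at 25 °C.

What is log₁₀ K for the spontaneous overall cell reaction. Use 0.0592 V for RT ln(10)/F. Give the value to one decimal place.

Cathode: Tl³⁺/Tl⁺; anode: I₂/I⁻. E°cell = +0.74 V, n = 2.
log K = nE°cell / 0.0592 = (2)(+0.74) / 0.0592 = 25.0.

25.0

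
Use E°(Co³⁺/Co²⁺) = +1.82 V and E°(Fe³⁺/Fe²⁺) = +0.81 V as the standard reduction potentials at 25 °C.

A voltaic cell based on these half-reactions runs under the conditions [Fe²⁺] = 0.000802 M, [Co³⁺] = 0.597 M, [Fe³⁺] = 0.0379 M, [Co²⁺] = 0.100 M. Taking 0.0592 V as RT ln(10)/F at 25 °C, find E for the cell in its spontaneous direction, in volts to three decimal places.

Co³⁺/Co²⁺ is the cathode (higher E°), Fe³⁺/Fe²⁺ the anode: E°cell = +1.82 − (+0.81) = +1.01 V, n = 1.
Overall: Co³⁺(aq) + Fe²⁺(aq) → Co²⁺(aq) + Fe³⁺(aq)
Q = [Co²⁺]·[Fe³⁺] / ([Co³⁺]·[Fe²⁺]); log Q = 0.898.
E = E° − (0.0592/n) log Q = +1.01 − (0.0592/1)(0.898) = +0.957 V.

+0.957 V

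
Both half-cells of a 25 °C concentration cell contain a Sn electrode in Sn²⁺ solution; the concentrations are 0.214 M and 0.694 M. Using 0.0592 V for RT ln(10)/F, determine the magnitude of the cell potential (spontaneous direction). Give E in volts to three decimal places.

For a concentration cell E°cell = 0. The 0.694 M side is the cathode (reduction is favoured where [Sn²⁺] is higher).
With n = 2, E = −(0.0592/2) log([Sn²⁺]ₐₙ/[Sn²⁺]꜀ₐₜ) = −(0.0592/2) log(0.214/0.694) = −(0.0592/2)(-0.511) = +0.015 V.

+0.015 V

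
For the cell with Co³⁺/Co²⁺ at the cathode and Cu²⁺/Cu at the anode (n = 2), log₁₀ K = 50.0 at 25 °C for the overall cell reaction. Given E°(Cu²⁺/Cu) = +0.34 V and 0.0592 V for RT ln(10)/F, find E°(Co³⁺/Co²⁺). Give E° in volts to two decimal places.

+1.82 V

E°cell = (0.0592/n)·log K = (0.0592/2)(50.0) = +1.480 V.
Since Co³⁺/Co²⁺ is the cathode and Cu²⁺/Cu the anode, E°cell = E°(Co³⁺/Co²⁺) − E°(Cu²⁺/Cu).
So E°(Co³⁺/Co²⁺) = E°cell + E°(Cu²⁺/Cu) = +1.480 + (+0.34) = +1.82 V.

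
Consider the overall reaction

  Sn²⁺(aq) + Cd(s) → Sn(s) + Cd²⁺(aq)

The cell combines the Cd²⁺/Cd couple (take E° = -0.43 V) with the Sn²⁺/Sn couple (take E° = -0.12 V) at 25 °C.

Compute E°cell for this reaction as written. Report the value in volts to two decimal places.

+0.31 V

The Sn²⁺/Sn couple has the higher reduction potential, so it is the cathode; Cd²⁺/Cd is oxidised at the anode.
E°cell = E°(cathode) − E°(anode) = (-0.12) − (-0.43) = +0.31 V.
Since E°cell > 0, the reaction is spontaneous under standard conditions.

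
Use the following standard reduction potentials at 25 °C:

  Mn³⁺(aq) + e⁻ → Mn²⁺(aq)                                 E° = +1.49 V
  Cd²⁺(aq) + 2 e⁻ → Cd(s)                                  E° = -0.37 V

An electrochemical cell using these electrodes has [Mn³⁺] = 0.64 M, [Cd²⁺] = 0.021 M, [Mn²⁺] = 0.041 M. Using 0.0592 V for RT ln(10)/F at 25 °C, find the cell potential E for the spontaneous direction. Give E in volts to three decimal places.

+1.980 V

Mn³⁺/Mn²⁺ is the cathode (higher E°), Cd²⁺/Cd the anode: E°cell = +1.49 − (-0.37) = +1.86 V, n = 2.
Overall: 2 Mn³⁺(aq) + Cd(s) → 2 Mn²⁺(aq) + Cd²⁺(aq)
Q = [Mn²⁺]^2·[Cd²⁺] / ([Mn³⁺]^2); log Q = -4.065.
E = E° − (0.0592/n) log Q = +1.86 − (0.0592/2)(-4.065) = +1.980 V.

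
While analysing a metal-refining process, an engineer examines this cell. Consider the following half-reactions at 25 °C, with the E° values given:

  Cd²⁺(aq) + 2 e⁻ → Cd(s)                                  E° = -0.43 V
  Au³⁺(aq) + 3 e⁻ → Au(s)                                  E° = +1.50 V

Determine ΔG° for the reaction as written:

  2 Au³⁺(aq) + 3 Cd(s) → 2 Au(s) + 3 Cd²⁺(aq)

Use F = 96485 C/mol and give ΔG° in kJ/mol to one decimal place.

As written, Au³⁺/Au is reduced (cathode) and Cd²⁺/Cd is oxidised (anode), so E°cell = (+1.50) − (-0.43) = +1.93 V.
Balancing electrons gives n = 6.
ΔG° = −nFE° = −(6)(96485)(+1.93) = -1,117,296 J = -1117.3 kJ/mol.

-1117.3 kJ/mol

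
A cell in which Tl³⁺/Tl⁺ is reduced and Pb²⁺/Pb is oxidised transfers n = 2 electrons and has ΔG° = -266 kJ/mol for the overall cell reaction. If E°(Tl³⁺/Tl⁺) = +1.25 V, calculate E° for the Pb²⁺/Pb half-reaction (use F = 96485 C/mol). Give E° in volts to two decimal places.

-0.13 V

E°cell = −ΔG°/(nF) = −(-266×10³)/((2)(96485)) = +1.378 V.
Since Tl³⁺/Tl⁺ is the cathode and Pb²⁺/Pb the anode, E°cell = E°(Tl³⁺/Tl⁺) − E°(Pb²⁺/Pb).
So E°(Pb²⁺/Pb) = E°(Tl³⁺/Tl⁺) − E°cell = (+1.25) − (+1.378) = -0.13 V.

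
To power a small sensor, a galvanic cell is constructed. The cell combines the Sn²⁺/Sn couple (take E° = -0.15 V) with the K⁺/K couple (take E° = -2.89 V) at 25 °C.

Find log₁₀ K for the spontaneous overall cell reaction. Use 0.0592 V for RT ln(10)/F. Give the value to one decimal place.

92.6

Cathode: Sn²⁺/Sn; anode: K⁺/K. E°cell = +2.74 V, n = 2.
log K = nE°cell / 0.0592 = (2)(+2.74) / 0.0592 = 92.6.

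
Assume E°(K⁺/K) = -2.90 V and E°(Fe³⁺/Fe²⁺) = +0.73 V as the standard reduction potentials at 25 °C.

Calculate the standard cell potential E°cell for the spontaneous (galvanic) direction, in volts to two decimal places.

+3.63 V

The Fe³⁺/Fe²⁺ couple has the higher reduction potential, so it is the cathode; K⁺/K is oxidised at the anode.
E°cell = E°(cathode) − E°(anode) = (+0.73) − (-2.90) = +3.63 V.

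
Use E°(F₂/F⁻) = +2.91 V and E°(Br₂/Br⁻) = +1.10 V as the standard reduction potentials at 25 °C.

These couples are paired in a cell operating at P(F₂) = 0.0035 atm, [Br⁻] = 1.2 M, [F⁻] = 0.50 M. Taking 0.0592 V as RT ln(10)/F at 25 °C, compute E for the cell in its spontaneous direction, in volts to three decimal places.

+1.760 V

F₂/F⁻ is the cathode (higher E°), Br₂/Br⁻ the anode: E°cell = +2.91 − (+1.10) = +1.81 V, n = 2.
Overall: F₂(g) + 2 Br⁻(aq) → 2 F⁻(aq) + Br₂(l)
Q = [F⁻]^2 / (P(F₂)·[Br⁻]^2); log Q = 1.696.
E = E° − (0.0592/n) log Q = +1.81 − (0.0592/2)(1.696) = +1.760 V.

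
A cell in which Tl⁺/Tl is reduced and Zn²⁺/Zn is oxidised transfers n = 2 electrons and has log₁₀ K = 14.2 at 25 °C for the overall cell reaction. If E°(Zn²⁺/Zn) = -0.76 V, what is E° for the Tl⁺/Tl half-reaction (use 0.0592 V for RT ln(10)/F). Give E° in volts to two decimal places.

-0.34 V

E°cell = (0.0592/n)·log K = (0.0592/2)(14.2) = +0.420 V.
Since Tl⁺/Tl is the cathode and Zn²⁺/Zn the anode, E°cell = E°(Tl⁺/Tl) − E°(Zn²⁺/Zn).
So E°(Tl⁺/Tl) = E°cell + E°(Zn²⁺/Zn) = +0.420 + (-0.76) = -0.34 V.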